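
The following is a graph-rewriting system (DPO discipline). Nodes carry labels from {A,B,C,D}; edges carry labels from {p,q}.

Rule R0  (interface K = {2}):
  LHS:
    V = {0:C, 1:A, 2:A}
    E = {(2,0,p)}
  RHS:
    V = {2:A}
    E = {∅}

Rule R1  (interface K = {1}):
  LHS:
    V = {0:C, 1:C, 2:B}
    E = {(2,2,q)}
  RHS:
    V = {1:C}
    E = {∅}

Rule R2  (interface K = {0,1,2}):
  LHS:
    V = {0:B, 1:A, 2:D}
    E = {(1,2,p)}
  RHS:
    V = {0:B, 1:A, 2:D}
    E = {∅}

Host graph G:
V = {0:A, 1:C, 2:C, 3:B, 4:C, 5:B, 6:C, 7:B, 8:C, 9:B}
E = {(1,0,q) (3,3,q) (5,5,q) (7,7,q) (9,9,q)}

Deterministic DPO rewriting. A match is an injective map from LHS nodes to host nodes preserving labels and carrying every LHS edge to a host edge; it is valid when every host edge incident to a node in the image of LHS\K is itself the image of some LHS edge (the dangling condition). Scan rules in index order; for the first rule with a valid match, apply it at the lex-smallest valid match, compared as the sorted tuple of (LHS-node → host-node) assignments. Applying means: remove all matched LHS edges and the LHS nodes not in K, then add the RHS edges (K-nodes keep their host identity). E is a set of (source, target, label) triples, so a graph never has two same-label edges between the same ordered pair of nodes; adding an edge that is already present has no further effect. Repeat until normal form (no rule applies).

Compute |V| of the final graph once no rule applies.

Answer: 2

Derivation:
[0] host  ⇒  10 nodes, 5 edges  {1-q->0 3-q->3 5-q->5 7-q->7 9-q->9}
[1] R1 @ {0↦2, 1↦1, 2↦3}  ⇒  8 nodes, 4 edges  {1-q->0 5-q->5 7-q->7 9-q->9}
[2] R1 @ {0↦4, 1↦1, 2↦5}  ⇒  6 nodes, 3 edges  {1-q->0 7-q->7 9-q->9}
[3] R1 @ {0↦6, 1↦1, 2↦7}  ⇒  4 nodes, 2 edges  {1-q->0 9-q->9}
[4] R1 @ {0↦8, 1↦1, 2↦9}  ⇒  2 nodes, 1 edges  {1-q->0}
halt: no rule applies after step 4
NF nodes: {0:A, 1:C}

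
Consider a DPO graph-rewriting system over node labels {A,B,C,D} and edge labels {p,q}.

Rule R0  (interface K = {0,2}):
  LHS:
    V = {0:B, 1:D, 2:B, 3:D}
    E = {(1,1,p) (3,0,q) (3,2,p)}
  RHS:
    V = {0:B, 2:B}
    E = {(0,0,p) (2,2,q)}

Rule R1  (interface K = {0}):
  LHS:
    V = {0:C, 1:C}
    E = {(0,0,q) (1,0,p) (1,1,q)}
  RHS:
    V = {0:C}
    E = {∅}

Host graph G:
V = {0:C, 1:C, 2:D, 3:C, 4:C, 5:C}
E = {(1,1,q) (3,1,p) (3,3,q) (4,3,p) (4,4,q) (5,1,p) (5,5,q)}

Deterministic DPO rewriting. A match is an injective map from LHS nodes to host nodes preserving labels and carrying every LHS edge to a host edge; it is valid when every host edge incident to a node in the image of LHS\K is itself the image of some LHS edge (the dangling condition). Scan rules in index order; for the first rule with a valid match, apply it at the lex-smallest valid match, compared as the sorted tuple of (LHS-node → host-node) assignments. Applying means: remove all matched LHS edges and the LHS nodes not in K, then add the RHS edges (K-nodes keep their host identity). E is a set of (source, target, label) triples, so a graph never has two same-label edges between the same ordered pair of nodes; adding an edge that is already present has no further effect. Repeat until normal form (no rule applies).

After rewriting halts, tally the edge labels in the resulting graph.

initial: |V|=6 |E|=7  E = 1-q->1 3-p->1 3-q->3 4-p->3 4-q->4 5-p->1 5-q->5
step 1: apply R1 at {0↦1, 1↦5}  → |V|=5 |E|=4  E = 3-p->1 3-q->3 4-p->3 4-q->4
step 2: apply R1 at {0↦3, 1↦4}  → |V|=4 |E|=1  E = 3-p->1
normal form: no rule applies after step 2
NF edges: [(3, 1, 'p')]

Answer: p:1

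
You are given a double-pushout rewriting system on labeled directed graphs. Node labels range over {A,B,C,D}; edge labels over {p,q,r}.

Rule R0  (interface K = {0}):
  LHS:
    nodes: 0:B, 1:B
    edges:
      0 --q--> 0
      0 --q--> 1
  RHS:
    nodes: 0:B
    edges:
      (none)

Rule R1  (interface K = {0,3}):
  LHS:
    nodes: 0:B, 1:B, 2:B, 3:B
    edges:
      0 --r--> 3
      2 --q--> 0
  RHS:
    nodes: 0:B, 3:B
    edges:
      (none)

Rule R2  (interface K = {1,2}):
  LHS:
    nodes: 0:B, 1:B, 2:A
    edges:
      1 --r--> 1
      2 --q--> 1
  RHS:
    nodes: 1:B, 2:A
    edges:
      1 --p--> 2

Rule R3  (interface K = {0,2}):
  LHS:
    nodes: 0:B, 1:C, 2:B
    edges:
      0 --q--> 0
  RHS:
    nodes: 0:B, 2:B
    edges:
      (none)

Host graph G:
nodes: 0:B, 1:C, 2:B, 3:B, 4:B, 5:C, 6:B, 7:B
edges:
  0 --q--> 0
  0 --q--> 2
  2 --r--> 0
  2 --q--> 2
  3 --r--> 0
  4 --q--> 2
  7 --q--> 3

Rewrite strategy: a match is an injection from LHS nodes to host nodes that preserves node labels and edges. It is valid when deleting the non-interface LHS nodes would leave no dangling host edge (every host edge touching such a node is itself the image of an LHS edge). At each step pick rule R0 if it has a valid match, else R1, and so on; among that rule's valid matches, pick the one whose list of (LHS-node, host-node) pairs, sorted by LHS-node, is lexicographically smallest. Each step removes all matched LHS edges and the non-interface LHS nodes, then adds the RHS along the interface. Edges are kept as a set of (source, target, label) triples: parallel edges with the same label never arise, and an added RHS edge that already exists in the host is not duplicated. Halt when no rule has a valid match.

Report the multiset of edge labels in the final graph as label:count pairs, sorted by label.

start.  V:8 E:7  edges: 0-q->0 0-q->2 2-r->0 2-q->2 3-r->0 4-q->2 7-q->3
1. fire R1 via {0↦2, 1↦6, 2↦4, 3↦0}  →  V:6 E:5  edges: 0-q->0 0-q->2 2-q->2 3-r->0 7-q->3
2. fire R3 via {0↦0, 1↦1, 2↦2}  →  V:5 E:4  edges: 0-q->2 2-q->2 3-r->0 7-q->3
3. fire R3 via {0↦2, 1↦5, 2↦0}  →  V:4 E:3  edges: 0-q->2 3-r->0 7-q->3
normal form: no rule applies after step 3
NF edges: [(0, 2, 'q'), (3, 0, 'r'), (7, 3, 'q')]

Answer: q:2 r:1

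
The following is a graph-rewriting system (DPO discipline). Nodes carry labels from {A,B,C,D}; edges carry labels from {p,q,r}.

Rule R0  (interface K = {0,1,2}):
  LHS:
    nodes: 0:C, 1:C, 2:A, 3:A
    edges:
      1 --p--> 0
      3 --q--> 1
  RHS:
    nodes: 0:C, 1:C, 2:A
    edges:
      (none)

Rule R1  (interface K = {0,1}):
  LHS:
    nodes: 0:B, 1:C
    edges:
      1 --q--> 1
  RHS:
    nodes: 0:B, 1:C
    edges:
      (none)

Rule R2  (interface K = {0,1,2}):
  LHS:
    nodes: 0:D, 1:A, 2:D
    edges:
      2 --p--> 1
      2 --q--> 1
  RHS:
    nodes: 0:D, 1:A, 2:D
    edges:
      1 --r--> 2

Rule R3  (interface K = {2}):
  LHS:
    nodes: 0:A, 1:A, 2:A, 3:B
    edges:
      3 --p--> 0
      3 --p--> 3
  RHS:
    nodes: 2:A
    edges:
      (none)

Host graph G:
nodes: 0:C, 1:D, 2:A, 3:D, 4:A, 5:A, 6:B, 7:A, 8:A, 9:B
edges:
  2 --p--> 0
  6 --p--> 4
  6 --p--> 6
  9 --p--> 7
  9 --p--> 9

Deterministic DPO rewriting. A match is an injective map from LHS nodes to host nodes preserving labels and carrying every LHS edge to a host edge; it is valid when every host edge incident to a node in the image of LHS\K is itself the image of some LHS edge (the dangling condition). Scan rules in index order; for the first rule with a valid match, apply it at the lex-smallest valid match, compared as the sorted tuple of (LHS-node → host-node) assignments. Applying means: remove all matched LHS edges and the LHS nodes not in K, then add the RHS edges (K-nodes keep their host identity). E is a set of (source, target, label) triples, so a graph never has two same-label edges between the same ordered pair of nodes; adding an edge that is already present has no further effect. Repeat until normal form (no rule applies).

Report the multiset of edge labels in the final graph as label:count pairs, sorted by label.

initial: |V|=10 |E|=5  E = 2-p->0 6-p->4 6-p->6 9-p->7 9-p->9
step 1: apply R3 at {0↦4, 1↦5, 2↦2, 3↦6}  → |V|=7 |E|=3  E = 2-p->0 9-p->7 9-p->9
step 2: apply R3 at {0↦7, 1↦8, 2↦2, 3↦9}  → |V|=4 |E|=1  E = 2-p->0
normal form: no rule applies after step 2
NF edges: [(2, 0, 'p')]

Answer: p:1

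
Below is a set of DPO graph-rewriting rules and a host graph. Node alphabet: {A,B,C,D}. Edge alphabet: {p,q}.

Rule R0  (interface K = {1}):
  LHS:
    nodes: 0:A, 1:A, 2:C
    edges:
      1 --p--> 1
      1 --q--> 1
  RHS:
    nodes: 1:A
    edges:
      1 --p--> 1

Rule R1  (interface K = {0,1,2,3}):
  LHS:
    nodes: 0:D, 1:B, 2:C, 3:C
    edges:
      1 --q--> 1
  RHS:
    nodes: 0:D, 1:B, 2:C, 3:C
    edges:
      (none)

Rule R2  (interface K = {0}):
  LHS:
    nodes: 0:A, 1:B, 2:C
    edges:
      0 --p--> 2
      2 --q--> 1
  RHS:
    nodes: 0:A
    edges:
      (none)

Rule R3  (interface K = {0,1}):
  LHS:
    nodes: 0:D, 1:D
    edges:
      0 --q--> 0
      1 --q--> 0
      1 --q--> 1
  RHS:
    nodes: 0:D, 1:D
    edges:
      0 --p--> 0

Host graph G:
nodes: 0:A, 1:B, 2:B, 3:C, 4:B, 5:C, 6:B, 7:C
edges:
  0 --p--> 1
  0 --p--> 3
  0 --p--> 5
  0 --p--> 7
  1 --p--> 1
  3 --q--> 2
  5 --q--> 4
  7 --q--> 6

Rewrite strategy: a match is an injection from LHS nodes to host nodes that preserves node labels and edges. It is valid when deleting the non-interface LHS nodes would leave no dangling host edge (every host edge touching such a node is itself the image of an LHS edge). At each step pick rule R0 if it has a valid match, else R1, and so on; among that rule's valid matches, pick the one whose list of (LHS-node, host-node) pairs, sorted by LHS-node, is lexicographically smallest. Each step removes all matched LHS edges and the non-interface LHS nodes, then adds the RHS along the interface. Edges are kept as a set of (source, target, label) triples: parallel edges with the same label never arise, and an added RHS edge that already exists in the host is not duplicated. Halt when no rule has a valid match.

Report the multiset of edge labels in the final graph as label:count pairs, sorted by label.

Answer: p:2

Derivation:
initial: |V|=8 |E|=8  E = 0-p->1 0-p->3 0-p->5 0-p->7 1-p->1 3-q->2 5-q->4 7-q->6
step 1: apply R2 at {0↦0, 1↦2, 2↦3}  → |V|=6 |E|=6  E = 0-p->1 0-p->5 0-p->7 1-p->1 5-q->4 7-q->6
step 2: apply R2 at {0↦0, 1↦4, 2↦5}  → |V|=4 |E|=4  E = 0-p->1 0-p->7 1-p->1 7-q->6
step 3: apply R2 at {0↦0, 1↦6, 2↦7}  → |V|=2 |E|=2  E = 0-p->1 1-p->1
normal form: no rule applies after step 3
NF edges: [(0, 1, 'p'), (1, 1, 'p')]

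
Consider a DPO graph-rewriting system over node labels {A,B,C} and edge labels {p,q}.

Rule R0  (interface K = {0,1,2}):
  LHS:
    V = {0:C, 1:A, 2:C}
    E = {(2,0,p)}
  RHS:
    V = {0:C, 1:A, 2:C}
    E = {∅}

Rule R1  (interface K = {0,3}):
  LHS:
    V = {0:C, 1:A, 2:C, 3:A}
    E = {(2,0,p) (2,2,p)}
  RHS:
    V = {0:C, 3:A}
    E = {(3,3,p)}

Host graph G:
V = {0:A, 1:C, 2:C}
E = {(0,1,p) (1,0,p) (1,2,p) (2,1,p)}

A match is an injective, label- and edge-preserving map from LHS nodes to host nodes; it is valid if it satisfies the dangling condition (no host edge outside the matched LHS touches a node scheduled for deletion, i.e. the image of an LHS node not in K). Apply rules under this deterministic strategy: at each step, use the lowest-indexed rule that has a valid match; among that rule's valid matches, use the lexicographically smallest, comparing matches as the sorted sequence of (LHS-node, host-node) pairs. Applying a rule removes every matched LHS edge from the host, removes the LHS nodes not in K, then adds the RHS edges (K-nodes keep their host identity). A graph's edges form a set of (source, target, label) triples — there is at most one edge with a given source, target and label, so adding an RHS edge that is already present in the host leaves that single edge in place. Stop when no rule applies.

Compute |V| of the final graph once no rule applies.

Answer: 3

Derivation:
initial: |V|=3 |E|=4  E = 0-p->1 1-p->0 1-p->2 2-p->1
step 1: apply R0 at {0↦1, 1↦0, 2↦2}  → |V|=3 |E|=3  E = 0-p->1 1-p->0 1-p->2
step 2: apply R0 at {0↦2, 1↦0, 2↦1}  → |V|=3 |E|=2  E = 0-p->1 1-p->0
normal form: no rule applies after step 2
NF nodes: {0:A, 1:C, 2:C}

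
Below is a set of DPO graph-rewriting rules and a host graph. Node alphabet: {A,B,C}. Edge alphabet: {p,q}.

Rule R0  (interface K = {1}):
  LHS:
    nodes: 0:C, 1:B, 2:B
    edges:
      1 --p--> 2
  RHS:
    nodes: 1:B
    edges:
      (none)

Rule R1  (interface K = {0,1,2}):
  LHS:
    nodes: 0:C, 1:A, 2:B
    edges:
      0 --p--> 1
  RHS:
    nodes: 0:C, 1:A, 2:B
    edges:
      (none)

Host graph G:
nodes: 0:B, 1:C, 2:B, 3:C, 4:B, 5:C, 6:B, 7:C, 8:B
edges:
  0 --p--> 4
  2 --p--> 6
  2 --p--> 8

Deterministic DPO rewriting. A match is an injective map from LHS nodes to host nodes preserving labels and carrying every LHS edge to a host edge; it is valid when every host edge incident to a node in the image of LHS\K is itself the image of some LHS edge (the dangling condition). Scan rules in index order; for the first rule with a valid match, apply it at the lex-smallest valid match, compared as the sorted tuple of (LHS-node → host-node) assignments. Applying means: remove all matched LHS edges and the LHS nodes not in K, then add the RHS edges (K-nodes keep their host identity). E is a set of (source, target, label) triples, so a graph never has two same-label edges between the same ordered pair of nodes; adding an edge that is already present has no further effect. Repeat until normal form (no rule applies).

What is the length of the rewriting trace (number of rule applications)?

Answer: 3

Rewrite trace:
initial: |V|=9 |E|=3  E = 0-p->4 2-p->6 2-p->8
step 1: apply R0 at {0↦1, 1↦0, 2↦4}  → |V|=7 |E|=2  E = 2-p->6 2-p->8
step 2: apply R0 at {0↦3, 1↦2, 2↦6}  → |V|=5 |E|=1  E = 2-p->8
step 3: apply R0 at {0↦5, 1↦2, 2↦8}  → |V|=3 |E|=0  E = ∅
halt: no rule applies after step 3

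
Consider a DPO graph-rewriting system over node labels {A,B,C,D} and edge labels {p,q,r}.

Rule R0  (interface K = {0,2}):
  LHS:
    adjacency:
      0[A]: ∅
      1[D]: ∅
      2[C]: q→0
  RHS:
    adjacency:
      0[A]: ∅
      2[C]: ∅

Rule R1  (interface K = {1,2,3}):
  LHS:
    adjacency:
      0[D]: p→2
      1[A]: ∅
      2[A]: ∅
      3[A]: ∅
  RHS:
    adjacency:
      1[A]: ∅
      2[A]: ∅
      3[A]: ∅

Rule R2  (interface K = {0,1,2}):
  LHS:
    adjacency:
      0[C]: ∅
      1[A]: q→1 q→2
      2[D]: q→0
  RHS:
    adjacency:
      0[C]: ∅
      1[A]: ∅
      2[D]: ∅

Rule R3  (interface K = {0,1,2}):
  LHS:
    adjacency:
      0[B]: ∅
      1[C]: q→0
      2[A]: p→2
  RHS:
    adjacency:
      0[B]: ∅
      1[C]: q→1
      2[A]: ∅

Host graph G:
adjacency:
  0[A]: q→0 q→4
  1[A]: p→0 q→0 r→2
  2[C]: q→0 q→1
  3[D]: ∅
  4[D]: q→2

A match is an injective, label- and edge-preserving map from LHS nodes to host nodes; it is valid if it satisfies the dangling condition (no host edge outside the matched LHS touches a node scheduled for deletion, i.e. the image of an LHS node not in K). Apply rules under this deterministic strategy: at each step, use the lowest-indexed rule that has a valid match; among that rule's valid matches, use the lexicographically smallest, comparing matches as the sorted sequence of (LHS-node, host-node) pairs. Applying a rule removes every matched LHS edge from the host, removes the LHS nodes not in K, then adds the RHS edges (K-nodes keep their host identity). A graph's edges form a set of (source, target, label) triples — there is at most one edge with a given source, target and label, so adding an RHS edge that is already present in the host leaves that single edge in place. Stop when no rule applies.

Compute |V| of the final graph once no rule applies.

start.  V:5 E:8  edges: 0-q->0 0-q->4 1-p->0 1-q->0 1-r->2 2-q->0 2-q->1 4-q->2
1. fire R0 via {0↦0, 1↦3, 2↦2}  →  V:4 E:7  edges: 0-q->0 0-q->4 1-p->0 1-q->0 1-r->2 2-q->1 4-q->2
2. fire R2 via {0↦2, 1↦0, 2↦4}  →  V:4 E:4  edges: 1-p->0 1-q->0 1-r->2 2-q->1
3. fire R0 via {0↦1, 1↦4, 2↦2}  →  V:3 E:3  edges: 1-p->0 1-q->0 1-r->2
final graph: no rule applies after step 3
NF nodes: {0:A, 1:A, 2:C}

Answer: 3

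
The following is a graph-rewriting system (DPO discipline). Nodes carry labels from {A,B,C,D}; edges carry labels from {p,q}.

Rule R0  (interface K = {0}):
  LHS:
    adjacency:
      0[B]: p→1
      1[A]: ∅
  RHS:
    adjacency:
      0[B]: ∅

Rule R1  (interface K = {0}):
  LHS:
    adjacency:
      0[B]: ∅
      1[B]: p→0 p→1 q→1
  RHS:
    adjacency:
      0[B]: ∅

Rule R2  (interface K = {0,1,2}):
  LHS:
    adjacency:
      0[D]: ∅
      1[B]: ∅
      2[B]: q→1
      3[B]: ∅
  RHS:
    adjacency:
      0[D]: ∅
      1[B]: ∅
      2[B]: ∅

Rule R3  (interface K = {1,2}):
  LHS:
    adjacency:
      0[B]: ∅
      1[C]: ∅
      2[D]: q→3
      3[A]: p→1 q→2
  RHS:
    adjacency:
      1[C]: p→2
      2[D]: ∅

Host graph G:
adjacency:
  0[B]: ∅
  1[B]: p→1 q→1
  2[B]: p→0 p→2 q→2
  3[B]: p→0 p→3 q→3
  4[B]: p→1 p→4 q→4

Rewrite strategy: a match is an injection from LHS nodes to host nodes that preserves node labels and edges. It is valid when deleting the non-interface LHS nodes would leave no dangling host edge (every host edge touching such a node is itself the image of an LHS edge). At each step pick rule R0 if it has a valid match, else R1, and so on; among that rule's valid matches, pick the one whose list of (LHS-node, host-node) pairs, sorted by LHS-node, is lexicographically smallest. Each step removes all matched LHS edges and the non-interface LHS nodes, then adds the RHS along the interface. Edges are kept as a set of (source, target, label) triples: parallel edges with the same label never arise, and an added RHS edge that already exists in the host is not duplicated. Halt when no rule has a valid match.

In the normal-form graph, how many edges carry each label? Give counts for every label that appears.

Answer: p:1 q:1

Steps:
start.  V:5 E:11  edges: 1-p->1 1-q->1 2-p->0 2-p->2 2-q->2 3-p->0 3-p->3 3-q->3 4-p->1 4-p->4 4-q->4
1. fire R1 via {0↦0, 1↦2}  →  V:4 E:8  edges: 1-p->1 1-q->1 3-p->0 3-p->3 3-q->3 4-p->1 4-p->4 4-q->4
2. fire R1 via {0↦0, 1↦3}  →  V:3 E:5  edges: 1-p->1 1-q->1 4-p->1 4-p->4 4-q->4
3. fire R1 via {0↦1, 1↦4}  →  V:2 E:2  edges: 1-p->1 1-q->1
normal form: no rule applies after step 3
NF edges: [(1, 1, 'p'), (1, 1, 'q')]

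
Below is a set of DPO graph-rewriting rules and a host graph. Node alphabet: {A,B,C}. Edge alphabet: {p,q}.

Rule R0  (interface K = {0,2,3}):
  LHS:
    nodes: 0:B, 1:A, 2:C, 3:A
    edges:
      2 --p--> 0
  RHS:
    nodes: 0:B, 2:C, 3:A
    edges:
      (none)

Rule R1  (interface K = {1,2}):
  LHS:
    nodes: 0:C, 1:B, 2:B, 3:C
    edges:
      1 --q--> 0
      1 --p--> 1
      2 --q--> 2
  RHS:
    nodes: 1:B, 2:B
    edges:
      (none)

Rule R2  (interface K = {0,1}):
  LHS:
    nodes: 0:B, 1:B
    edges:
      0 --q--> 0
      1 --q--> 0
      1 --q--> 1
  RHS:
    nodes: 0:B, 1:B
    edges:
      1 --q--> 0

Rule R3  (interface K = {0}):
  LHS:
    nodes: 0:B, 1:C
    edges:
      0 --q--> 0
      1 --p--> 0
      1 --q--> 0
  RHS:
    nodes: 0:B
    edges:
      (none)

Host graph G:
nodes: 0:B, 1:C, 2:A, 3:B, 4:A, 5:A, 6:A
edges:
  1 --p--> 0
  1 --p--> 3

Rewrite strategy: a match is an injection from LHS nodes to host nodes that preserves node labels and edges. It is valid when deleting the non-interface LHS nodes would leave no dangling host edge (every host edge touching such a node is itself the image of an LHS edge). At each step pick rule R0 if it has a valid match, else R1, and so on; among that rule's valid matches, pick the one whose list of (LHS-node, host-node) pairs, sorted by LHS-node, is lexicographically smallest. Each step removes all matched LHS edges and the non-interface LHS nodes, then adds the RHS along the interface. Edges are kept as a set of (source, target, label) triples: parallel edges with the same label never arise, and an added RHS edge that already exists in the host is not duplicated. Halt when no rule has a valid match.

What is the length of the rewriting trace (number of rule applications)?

start.  V:7 E:2  edges: 1-p->0 1-p->3
1. fire R0 via {0↦0, 1↦2, 2↦1, 3↦4}  →  V:6 E:1  edges: 1-p->3
2. fire R0 via {0↦3, 1↦4, 2↦1, 3↦5}  →  V:5 E:0  edges: ∅
halt: no rule applies after step 2

Answer: 2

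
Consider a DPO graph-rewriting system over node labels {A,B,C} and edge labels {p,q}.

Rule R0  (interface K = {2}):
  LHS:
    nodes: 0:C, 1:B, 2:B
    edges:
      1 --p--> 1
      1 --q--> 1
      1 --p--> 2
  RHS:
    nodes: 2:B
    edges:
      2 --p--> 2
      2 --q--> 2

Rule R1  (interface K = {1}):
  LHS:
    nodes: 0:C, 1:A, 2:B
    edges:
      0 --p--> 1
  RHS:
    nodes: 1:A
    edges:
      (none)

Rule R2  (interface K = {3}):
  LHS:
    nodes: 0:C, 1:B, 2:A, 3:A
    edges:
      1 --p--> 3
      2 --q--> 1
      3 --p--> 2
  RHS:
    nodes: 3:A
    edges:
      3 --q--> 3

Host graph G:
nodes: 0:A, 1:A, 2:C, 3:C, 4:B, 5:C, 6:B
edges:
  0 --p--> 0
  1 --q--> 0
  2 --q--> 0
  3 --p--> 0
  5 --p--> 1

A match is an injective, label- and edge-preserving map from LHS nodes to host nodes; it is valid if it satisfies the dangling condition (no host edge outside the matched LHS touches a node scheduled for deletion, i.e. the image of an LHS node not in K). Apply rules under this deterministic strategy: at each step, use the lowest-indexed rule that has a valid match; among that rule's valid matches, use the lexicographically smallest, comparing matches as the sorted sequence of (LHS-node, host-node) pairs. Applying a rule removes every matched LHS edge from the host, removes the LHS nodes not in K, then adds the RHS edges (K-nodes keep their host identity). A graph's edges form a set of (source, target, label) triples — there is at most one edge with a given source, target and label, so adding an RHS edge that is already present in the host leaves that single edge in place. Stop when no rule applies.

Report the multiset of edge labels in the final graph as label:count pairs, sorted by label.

[0] host  ⇒  7 nodes, 5 edges  {0-p->0 1-q->0 2-q->0 3-p->0 5-p->1}
[1] R1 @ {0↦3, 1↦0, 2↦4}  ⇒  5 nodes, 4 edges  {0-p->0 1-q->0 2-q->0 5-p->1}
[2] R1 @ {0↦5, 1↦1, 2↦6}  ⇒  3 nodes, 3 edges  {0-p->0 1-q->0 2-q->0}
halt: no rule applies after step 2
NF edges: [(0, 0, 'p'), (1, 0, 'q'), (2, 0, 'q')]

Answer: p:1 q:2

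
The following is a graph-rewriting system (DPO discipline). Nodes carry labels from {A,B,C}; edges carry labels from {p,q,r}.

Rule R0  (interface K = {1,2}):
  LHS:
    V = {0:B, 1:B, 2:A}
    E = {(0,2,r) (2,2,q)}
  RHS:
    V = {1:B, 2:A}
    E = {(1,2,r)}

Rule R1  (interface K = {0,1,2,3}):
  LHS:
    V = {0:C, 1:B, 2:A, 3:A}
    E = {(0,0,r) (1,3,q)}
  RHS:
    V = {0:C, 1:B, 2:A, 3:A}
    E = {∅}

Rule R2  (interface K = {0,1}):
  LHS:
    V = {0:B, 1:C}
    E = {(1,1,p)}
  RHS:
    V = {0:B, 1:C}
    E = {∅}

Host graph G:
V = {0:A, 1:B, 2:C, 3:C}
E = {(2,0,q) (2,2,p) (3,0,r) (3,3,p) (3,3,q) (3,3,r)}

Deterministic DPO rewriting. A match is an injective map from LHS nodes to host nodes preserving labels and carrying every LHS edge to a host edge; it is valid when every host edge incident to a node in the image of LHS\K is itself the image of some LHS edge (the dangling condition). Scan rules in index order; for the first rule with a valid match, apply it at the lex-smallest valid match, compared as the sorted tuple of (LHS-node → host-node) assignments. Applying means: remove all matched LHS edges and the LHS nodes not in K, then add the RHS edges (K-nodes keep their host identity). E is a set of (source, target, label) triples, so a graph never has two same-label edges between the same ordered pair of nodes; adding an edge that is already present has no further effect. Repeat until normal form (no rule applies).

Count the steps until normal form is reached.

start.  V:4 E:6  edges: 2-q->0 2-p->2 3-r->0 3-p->3 3-q->3 3-r->3
1. fire R2 via {0↦1, 1↦2}  →  V:4 E:5  edges: 2-q->0 3-r->0 3-p->3 3-q->3 3-r->3
2. fire R2 via {0↦1, 1↦3}  →  V:4 E:4  edges: 2-q->0 3-r->0 3-q->3 3-r->3
final graph: no rule applies after step 2

Answer: 2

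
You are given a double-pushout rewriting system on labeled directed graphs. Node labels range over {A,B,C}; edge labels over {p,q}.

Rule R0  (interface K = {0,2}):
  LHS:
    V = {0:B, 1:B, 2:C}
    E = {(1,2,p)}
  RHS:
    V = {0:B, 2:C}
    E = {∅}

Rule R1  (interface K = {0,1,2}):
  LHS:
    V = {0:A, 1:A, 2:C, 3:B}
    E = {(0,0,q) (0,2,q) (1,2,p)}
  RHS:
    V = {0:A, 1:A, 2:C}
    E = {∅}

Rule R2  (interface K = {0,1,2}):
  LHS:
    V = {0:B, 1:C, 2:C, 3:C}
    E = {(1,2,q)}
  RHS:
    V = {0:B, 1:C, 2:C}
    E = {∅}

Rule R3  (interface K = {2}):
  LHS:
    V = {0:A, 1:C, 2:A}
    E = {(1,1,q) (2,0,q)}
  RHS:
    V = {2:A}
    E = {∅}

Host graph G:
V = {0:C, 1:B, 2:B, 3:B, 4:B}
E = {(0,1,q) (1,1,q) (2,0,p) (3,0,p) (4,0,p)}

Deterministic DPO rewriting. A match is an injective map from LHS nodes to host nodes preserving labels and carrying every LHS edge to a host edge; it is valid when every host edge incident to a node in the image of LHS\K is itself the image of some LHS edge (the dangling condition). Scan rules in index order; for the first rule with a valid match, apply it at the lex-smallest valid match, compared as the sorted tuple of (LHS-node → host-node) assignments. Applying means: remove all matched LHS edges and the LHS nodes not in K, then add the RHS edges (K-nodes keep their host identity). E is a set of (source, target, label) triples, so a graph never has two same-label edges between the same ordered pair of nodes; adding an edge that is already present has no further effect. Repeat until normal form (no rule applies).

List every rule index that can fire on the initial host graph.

R0: 9 valid matches — {0↦1, 1↦2, 2↦0}, {0↦1, 1↦3, 2↦0}, {0↦1, 1↦4, 2↦0} (+6 more)
R1: no valid match — LHS pattern not found
R2: no valid match — LHS pattern not found
R3: no valid match — LHS pattern not found

Answer: [R0]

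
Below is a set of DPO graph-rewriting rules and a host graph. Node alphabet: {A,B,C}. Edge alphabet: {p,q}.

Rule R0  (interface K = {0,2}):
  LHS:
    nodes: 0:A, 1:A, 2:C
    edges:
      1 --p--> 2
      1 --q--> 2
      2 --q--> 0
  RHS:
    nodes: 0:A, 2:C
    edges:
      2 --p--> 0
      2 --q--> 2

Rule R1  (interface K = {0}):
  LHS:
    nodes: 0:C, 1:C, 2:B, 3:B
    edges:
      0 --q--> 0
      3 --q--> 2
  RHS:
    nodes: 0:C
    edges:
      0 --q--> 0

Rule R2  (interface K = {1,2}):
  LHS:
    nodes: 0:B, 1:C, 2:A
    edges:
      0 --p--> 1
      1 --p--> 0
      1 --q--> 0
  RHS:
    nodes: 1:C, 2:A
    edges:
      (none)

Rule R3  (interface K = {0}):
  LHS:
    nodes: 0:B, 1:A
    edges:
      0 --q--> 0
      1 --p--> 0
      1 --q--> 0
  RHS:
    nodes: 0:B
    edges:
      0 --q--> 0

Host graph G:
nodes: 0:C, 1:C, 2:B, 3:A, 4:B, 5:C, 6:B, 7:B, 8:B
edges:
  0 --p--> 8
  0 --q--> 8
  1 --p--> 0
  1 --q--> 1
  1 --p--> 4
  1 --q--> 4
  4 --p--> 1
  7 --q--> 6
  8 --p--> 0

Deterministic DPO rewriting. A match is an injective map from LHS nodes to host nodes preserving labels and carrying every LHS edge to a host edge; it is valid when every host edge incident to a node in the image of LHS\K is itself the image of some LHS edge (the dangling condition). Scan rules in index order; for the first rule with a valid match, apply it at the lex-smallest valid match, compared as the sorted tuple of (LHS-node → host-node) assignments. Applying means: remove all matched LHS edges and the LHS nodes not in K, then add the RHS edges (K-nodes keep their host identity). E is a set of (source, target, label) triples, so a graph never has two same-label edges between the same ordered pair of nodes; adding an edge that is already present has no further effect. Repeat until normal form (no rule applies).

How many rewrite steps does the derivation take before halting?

Answer: 3

Rewrite trace:
[0] host  ⇒  9 nodes, 9 edges  {0-p->8 0-q->8 1-p->0 1-q->1 1-p->4 1-q->4 4-p->1 7-q->6 8-p->0}
[1] R1 @ {0↦1, 1↦5, 2↦6, 3↦7}  ⇒  6 nodes, 8 edges  {0-p->8 0-q->8 1-p->0 1-q->1 1-p->4 1-q->4 4-p->1 8-p->0}
[2] R2 @ {0↦4, 1↦1, 2↦3}  ⇒  5 nodes, 5 edges  {0-p->8 0-q->8 1-p->0 1-q->1 8-p->0}
[3] R2 @ {0↦8, 1↦0, 2↦3}  ⇒  4 nodes, 2 edges  {1-p->0 1-q->1}
final graph: no rule applies after step 3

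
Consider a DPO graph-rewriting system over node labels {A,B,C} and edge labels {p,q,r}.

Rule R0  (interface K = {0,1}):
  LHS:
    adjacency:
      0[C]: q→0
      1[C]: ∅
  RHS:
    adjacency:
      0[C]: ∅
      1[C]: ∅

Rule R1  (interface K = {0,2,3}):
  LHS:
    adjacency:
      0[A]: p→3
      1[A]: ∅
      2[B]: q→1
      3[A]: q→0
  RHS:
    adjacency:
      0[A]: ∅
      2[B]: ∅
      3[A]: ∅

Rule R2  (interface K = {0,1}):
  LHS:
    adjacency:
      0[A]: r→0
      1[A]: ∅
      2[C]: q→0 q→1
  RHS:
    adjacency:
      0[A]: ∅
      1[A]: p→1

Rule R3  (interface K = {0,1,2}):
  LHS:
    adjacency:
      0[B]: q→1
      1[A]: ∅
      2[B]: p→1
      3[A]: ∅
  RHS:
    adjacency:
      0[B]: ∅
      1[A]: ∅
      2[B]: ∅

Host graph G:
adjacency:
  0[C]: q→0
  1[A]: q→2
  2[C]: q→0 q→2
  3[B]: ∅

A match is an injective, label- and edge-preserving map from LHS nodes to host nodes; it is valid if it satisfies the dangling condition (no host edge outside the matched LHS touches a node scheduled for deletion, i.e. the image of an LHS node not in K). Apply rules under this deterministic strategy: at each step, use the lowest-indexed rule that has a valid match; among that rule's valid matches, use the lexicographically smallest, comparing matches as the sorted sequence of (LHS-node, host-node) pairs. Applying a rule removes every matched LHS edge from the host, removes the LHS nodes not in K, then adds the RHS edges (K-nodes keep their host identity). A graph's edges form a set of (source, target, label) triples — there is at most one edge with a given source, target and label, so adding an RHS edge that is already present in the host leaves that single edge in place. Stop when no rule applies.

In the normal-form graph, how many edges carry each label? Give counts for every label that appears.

Answer: q:2

Rewrite trace:
start.  V:4 E:4  edges: 0-q->0 1-q->2 2-q->0 2-q->2
1. fire R0 via {0↦0, 1↦2}  →  V:4 E:3  edges: 1-q->2 2-q->0 2-q->2
2. fire R0 via {0↦2, 1↦0}  →  V:4 E:2  edges: 1-q->2 2-q->0
final graph: no rule applies after step 2
NF edges: [(1, 2, 'q'), (2, 0, 'q')]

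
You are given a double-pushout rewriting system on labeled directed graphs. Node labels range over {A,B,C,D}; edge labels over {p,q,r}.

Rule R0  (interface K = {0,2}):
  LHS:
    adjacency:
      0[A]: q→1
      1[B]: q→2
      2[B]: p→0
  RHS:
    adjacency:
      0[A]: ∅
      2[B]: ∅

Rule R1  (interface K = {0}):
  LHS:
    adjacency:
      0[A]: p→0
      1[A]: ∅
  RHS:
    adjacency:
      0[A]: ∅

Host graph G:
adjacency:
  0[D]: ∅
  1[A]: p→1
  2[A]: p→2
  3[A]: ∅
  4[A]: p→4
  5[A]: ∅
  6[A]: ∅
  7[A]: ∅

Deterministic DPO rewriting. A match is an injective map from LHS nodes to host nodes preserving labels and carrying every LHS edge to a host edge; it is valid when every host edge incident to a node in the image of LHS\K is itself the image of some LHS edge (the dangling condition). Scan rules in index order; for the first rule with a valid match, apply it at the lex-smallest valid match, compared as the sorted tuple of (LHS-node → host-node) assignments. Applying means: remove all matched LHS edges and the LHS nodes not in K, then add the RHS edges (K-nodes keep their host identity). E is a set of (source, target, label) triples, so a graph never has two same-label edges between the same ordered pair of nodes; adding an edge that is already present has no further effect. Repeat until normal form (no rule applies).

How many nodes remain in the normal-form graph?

Answer: 5

Derivation:
start.  V:8 E:3  edges: 1-p->1 2-p->2 4-p->4
1. fire R1 via {0↦1, 1↦3}  →  V:7 E:2  edges: 2-p->2 4-p->4
2. fire R1 via {0↦2, 1↦1}  →  V:6 E:1  edges: 4-p->4
3. fire R1 via {0↦4, 1↦2}  →  V:5 E:0  edges: ∅
halt: no rule applies after step 3
NF nodes: {0:D, 4:A, 5:A, 6:A, 7:A}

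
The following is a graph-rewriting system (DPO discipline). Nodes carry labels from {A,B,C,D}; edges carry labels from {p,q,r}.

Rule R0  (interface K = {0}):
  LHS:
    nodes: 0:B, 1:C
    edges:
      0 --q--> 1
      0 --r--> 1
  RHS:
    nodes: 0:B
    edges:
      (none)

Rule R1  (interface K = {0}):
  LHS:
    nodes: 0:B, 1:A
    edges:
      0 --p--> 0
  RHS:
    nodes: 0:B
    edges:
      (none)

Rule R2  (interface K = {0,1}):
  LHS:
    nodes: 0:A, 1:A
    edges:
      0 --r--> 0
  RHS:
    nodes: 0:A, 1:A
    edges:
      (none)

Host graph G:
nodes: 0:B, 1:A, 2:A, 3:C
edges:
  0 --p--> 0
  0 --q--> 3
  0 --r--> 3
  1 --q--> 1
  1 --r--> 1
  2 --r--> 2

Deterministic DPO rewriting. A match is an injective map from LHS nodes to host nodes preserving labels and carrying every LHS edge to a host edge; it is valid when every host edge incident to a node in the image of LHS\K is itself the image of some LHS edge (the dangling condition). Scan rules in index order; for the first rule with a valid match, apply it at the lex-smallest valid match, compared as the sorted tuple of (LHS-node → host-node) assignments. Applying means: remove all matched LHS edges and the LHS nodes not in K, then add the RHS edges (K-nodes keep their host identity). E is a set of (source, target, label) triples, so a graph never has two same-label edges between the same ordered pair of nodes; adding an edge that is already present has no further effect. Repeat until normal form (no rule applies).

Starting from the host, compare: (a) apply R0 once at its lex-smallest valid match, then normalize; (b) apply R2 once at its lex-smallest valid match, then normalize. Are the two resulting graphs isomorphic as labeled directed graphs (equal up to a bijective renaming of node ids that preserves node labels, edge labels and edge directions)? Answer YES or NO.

branch R0-first: apply at {0↦0, 1↦3} → |E|=4, then 3 more step(s) → NF |V|=2 |E|=1 V={0:B, 1:A} E=1-q->1
branch R2-first: apply at {0↦1, 1↦2} → |E|=5, then 3 more step(s) → NF |V|=2 |E|=1 V={0:B, 1:A} E=1-q->1
graphs isomorphic (equal up to label-preserving node renaming)

Answer: YES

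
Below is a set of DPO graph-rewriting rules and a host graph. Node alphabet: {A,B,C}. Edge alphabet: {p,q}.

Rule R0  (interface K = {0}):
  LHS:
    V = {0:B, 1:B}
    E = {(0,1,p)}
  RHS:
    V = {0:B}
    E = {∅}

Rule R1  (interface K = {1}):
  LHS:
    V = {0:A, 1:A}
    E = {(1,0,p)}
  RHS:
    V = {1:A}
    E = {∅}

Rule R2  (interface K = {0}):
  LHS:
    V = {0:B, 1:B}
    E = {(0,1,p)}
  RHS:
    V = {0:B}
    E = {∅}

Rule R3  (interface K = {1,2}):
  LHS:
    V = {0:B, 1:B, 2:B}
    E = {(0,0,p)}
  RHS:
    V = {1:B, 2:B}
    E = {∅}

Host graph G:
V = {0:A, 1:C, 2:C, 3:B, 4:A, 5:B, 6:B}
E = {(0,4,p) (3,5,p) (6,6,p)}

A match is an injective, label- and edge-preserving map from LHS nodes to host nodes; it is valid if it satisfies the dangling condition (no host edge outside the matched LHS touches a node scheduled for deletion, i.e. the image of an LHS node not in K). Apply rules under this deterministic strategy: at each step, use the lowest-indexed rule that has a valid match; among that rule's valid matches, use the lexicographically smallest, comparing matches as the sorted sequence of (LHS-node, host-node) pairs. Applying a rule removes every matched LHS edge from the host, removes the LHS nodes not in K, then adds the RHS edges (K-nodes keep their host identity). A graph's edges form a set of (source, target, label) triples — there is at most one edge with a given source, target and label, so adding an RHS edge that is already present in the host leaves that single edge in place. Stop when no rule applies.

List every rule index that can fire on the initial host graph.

Answer: [R0,R1,R2,R3]

Rewrite trace:
R0: 1 valid match — {0↦3, 1↦5}
R1: 1 valid match — {0↦4, 1↦0}
R2: 1 valid match — {0↦3, 1↦5}
R3: 2 valid matches — {0↦6, 1↦3, 2↦5}, {0↦6, 1↦5, 2↦3}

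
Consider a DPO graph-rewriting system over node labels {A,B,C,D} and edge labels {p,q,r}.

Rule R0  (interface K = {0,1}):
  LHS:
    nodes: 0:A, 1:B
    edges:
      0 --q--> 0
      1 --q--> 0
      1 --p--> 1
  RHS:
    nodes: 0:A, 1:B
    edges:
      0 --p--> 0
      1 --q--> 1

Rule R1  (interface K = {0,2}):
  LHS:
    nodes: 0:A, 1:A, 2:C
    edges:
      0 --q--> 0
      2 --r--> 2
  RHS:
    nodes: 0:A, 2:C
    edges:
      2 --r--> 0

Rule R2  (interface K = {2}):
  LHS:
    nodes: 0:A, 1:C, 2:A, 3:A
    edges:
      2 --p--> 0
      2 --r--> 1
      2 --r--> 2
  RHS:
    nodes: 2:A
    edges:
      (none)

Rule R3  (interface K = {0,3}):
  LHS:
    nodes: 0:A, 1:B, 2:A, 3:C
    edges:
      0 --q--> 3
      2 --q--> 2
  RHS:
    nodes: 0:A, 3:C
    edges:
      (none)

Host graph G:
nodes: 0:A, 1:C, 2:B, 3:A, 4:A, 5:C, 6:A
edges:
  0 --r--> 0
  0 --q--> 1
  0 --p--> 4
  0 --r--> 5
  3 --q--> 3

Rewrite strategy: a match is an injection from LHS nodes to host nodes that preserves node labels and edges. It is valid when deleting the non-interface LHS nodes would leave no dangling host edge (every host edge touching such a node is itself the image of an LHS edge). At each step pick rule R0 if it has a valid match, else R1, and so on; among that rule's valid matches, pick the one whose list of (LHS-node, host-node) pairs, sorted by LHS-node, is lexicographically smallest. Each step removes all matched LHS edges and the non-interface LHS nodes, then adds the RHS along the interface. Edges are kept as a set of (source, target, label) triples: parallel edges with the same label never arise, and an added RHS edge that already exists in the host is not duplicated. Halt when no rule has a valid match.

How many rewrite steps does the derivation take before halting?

Answer: 2

Derivation:
initial: |V|=7 |E|=5  E = 0-r->0 0-q->1 0-p->4 0-r->5 3-q->3
step 1: apply R2 at {0↦4, 1↦5, 2↦0, 3↦6}  → |V|=4 |E|=2  E = 0-q->1 3-q->3
step 2: apply R3 at {0↦0, 1↦2, 2↦3, 3↦1}  → |V|=2 |E|=0  E = ∅
normal form: no rule applies after step 2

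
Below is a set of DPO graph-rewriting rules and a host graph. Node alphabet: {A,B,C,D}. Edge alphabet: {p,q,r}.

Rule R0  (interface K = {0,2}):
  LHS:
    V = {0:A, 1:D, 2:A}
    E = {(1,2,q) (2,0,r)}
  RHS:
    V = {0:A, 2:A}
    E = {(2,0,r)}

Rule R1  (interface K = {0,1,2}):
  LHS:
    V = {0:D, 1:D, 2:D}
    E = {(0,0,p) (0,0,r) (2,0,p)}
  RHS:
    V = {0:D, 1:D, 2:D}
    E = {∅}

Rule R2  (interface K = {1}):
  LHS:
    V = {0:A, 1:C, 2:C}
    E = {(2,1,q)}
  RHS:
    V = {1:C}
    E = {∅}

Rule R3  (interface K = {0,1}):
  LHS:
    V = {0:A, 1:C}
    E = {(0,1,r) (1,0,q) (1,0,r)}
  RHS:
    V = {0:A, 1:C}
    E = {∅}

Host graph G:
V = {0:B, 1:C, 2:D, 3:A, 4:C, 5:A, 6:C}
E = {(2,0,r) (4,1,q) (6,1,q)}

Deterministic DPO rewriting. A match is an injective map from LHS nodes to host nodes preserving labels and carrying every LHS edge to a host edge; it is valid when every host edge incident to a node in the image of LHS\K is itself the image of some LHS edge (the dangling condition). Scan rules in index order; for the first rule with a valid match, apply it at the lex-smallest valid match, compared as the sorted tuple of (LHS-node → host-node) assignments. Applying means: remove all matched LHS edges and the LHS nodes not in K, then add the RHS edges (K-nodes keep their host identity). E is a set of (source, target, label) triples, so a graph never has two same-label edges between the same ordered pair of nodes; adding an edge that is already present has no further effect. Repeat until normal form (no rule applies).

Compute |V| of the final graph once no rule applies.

initial: |V|=7 |E|=3  E = 2-r->0 4-q->1 6-q->1
step 1: apply R2 at {0↦3, 1↦1, 2↦4}  → |V|=5 |E|=2  E = 2-r->0 6-q->1
step 2: apply R2 at {0↦5, 1↦1, 2↦6}  → |V|=3 |E|=1  E = 2-r->0
final graph: no rule applies after step 2
NF nodes: {0:B, 1:C, 2:D}

Answer: 3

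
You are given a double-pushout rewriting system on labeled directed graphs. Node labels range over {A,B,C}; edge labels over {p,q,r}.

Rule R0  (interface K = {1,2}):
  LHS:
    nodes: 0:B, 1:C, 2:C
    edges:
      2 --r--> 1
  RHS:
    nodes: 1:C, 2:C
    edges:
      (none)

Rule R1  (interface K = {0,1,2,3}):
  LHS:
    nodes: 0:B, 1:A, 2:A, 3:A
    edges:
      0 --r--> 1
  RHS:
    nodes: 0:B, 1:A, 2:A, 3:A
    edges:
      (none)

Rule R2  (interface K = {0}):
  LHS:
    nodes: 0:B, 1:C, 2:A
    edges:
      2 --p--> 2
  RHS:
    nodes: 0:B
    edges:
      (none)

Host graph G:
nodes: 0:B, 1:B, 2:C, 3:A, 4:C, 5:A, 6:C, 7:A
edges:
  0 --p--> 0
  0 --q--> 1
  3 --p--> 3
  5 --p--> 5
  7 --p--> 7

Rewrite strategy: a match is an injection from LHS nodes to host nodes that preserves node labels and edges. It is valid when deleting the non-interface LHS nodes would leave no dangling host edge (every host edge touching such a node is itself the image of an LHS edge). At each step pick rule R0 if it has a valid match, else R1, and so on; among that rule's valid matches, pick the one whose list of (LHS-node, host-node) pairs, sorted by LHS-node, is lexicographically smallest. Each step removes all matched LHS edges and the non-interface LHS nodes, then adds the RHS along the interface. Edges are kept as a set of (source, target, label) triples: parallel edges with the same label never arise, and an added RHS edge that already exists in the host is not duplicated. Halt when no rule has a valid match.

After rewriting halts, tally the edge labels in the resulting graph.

[0] host  ⇒  8 nodes, 5 edges  {0-p->0 0-q->1 3-p->3 5-p->5 7-p->7}
[1] R2 @ {0↦0, 1↦2, 2↦3}  ⇒  6 nodes, 4 edges  {0-p->0 0-q->1 5-p->5 7-p->7}
[2] R2 @ {0↦0, 1↦4, 2↦5}  ⇒  4 nodes, 3 edges  {0-p->0 0-q->1 7-p->7}
[3] R2 @ {0↦0, 1↦6, 2↦7}  ⇒  2 nodes, 2 edges  {0-p->0 0-q->1}
normal form: no rule applies after step 3
NF edges: [(0, 0, 'p'), (0, 1, 'q')]

Answer: p:1 q:1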